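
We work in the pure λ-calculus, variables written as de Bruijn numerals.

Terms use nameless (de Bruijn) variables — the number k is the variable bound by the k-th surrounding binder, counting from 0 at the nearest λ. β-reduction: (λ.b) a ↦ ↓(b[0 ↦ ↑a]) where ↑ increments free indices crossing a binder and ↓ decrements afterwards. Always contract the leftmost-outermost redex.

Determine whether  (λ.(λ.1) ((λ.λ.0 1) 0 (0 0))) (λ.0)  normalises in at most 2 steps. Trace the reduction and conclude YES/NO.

  start: (λ.(λ.1) ((λ.λ.0 1) 0 (0 0))) (λ.0)
  step 1: (λ.λ.0) ((λ.λ.0 1) (λ.0) ((λ.0) (λ.0)))
  step 2: λ.0

Answer: YES — reaches normal form λ.0 in 2 ≤ 2 steps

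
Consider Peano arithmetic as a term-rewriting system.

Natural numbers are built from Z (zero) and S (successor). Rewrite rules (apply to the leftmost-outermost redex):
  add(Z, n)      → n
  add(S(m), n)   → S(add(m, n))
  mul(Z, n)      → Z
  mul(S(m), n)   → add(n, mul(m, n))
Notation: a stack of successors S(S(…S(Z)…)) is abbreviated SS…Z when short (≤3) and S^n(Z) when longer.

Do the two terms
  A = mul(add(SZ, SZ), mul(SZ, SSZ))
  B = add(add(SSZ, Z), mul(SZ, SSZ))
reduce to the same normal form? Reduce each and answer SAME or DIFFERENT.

Term A:
  start: mul(add(SZ, SZ), mul(SZ, SSZ))
  step 1: mul(S(add(Z, SZ)), mul(SZ, SSZ))
  step 2: add(mul(SZ, SSZ), mul(add(Z, SZ), mul(SZ, SSZ)))
  step 3: add(add(SSZ, mul(Z, SSZ)), mul(add(Z, SZ), mul(SZ, SSZ)))
  step 4: add(S(add(SZ, mul(Z, SSZ))), mul(add(Z, SZ), mul(SZ, SSZ)))
  step 5: S(add(add(SZ, mul(Z, SSZ)), mul(add(Z, SZ), mul(SZ, SSZ))))
  step 6: S(add(S(add(Z, mul(Z, SSZ))), mul(add(Z, SZ), mul(SZ, SSZ))))
  step 7: S(S(add(add(Z, mul(Z, SSZ)), mul(add(Z, SZ), mul(SZ, SSZ)))))
  step 8: S(S(add(mul(Z, SSZ), mul(add(Z, SZ), mul(SZ, SSZ)))))
  step 9: S(S(add(Z, mul(add(Z, SZ), mul(SZ, SSZ)))))
  step 10: S(S(mul(add(Z, SZ), mul(SZ, SSZ))))
  step 11: S(S(mul(SZ, mul(SZ, SSZ))))
  step 12: S(S(add(mul(SZ, SSZ), mul(Z, mul(SZ, SSZ)))))
  step 13: S(S(add(add(SSZ, mul(Z, SSZ)), mul(Z, mul(SZ, SSZ)))))
  step 14: S(S(add(S(add(SZ, mul(Z, SSZ))), mul(Z, mul(SZ, SSZ)))))
  step 15: S(S(S(add(add(SZ, mul(Z, SSZ)), mul(Z, mul(SZ, SSZ))))))
  step 16: S(S(S(add(S(add(Z, mul(Z, SSZ))), mul(Z, mul(SZ, SSZ))))))
  step 17: S(S(S(S(add(add(Z, mul(Z, SSZ)), mul(Z, mul(SZ, SSZ)))))))
  step 18: S(S(S(S(add(mul(Z, SSZ), mul(Z, mul(SZ, SSZ)))))))
  step 19: S(S(S(S(add(Z, mul(Z, mul(SZ, SSZ)))))))
  step 20: S(S(S(S(mul(Z, mul(SZ, SSZ))))))
  step 21: S^4(Z)

Term B:
  start: add(add(SSZ, Z), mul(SZ, SSZ))
  step 1: add(S(add(SZ, Z)), mul(SZ, SSZ))
  step 2: S(add(add(SZ, Z), mul(SZ, SSZ)))
  step 3: S(add(S(add(Z, Z)), mul(SZ, SSZ)))
  step 4: S(S(add(add(Z, Z), mul(SZ, SSZ))))
  step 5: S(S(add(Z, mul(SZ, SSZ))))
  step 6: S(S(mul(SZ, SSZ)))
  step 7: S(S(add(SSZ, mul(Z, SSZ))))
  step 8: S(S(S(add(SZ, mul(Z, SSZ)))))
  step 9: S(S(S(S(add(Z, mul(Z, SSZ))))))
  step 10: S(S(S(S(mul(Z, SSZ)))))
  step 11: S^4(Z)

Answer: SAME — A ⇓ S^4(Z), B ⇓ S^4(Z)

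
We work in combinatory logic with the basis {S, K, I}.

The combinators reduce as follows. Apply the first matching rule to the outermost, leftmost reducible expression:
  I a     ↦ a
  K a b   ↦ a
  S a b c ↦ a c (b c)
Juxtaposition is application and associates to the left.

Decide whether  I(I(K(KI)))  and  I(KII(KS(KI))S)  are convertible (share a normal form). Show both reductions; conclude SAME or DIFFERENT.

Answer: DIFFERENT — A ⇓ K(KI), B ⇓ SS

Reduction:
Term A:
  start: I(I(K(KI)))
  →1  I(K(KI))
  →2  K(KI)

Term B:
  start: I(KII(KS(KI))S)
  →1  KII(KS(KI))S
  →2  I(KS(KI))S
  →3  KS(KI)S
  →4  SS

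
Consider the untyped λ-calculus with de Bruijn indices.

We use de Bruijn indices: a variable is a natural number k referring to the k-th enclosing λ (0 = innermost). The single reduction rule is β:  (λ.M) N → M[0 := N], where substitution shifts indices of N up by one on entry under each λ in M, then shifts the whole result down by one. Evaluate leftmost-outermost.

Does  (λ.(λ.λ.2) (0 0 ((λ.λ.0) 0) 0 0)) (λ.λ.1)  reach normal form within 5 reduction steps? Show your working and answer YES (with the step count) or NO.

Answer: YES — reaches normal form λ.λ.λ.1 in 2 ≤ 5 steps

Derivation:
  start: (λ.(λ.λ.2) (0 0 ((λ.λ.0) 0) 0 0)) (λ.λ.1)
  →1  (λ.λ.λ.λ.1) ((λ.λ.1) (λ.λ.1) ((λ.λ.0) (λ.λ.1)) (λ.λ.1) (λ.λ.1))
  →2  λ.λ.λ.1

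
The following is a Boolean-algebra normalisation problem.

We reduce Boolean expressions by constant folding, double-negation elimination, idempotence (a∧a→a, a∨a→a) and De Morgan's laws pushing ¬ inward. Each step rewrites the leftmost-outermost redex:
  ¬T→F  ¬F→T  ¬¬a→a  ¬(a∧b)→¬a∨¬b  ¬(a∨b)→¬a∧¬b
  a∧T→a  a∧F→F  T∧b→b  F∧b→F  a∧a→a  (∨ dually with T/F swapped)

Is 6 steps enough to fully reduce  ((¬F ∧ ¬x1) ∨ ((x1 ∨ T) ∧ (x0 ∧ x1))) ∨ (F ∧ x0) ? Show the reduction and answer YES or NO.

  start: ((¬F ∧ ¬x1) ∨ ((x1 ∨ T) ∧ (x0 ∧ x1))) ∨ (F ∧ x0)
  →1  ((T ∧ ¬x1) ∨ ((x1 ∨ T) ∧ (x0 ∧ x1))) ∨ (F ∧ x0)
  →2  (¬x1 ∨ ((x1 ∨ T) ∧ (x0 ∧ x1))) ∨ (F ∧ x0)
  →3  (¬x1 ∨ (T ∧ (x0 ∧ x1))) ∨ (F ∧ x0)
  →4  (¬x1 ∨ (x0 ∧ x1)) ∨ (F ∧ x0)
  →5  (¬x1 ∨ (x0 ∧ x1)) ∨ F
  →6  ¬x1 ∨ (x0 ∧ x1)

Answer: YES — reaches normal form ¬x1 ∨ (x0 ∧ x1) in 6 ≤ 6 steps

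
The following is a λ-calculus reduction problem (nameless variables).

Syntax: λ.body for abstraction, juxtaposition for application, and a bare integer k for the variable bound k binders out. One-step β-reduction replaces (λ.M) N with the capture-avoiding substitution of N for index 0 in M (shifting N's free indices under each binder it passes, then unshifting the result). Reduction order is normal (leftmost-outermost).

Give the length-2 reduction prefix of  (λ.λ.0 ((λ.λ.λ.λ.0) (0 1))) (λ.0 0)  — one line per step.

  start: (λ.λ.0 ((λ.λ.λ.λ.0) (0 1))) (λ.0 0)
  step 1: λ.0 ((λ.λ.λ.λ.0) (0 (λ.0 0)))
  step 2: λ.0 (λ.λ.λ.0)

Answer: after 2 steps: λ.0 (λ.λ.λ.0)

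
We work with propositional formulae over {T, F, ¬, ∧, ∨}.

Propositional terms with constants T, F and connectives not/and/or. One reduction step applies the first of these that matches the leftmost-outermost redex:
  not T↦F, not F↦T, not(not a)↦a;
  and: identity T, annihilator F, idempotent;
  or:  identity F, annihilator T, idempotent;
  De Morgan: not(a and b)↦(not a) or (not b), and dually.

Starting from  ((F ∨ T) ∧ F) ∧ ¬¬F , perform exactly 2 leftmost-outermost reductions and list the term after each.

Answer: after 2 steps: F

Working:
  start: ((F ∨ T) ∧ F) ∧ ¬¬F
  →1  F ∧ ¬¬F
  →2  F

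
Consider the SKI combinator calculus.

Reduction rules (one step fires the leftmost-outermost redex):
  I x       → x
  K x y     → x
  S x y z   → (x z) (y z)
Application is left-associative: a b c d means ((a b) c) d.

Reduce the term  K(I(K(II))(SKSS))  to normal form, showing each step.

Answer: normal form = KI  (in 3 steps)

Derivation:
  start: K(I(K(II))(SKSS))
  [1] K(K(II)(SKSS))
  [2] K(II)
  [3] KI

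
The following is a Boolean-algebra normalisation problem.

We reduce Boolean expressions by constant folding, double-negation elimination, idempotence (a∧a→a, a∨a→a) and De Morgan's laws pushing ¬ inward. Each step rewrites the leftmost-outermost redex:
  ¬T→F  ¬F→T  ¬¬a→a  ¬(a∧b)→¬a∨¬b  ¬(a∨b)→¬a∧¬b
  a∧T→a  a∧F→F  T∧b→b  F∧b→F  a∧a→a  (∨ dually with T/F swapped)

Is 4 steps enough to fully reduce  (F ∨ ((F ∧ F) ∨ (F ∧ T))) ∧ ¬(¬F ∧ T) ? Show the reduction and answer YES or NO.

Answer: NO — after 4 steps the term is F ∧ ¬(¬F ∧ T), not yet normal

Working:
  start: (F ∨ ((F ∧ F) ∨ (F ∧ T))) ∧ ¬(¬F ∧ T)
  →1  ((F ∧ F) ∨ (F ∧ T)) ∧ ¬(¬F ∧ T)
  →2  (F ∨ (F ∧ T)) ∧ ¬(¬F ∧ T)
  →3  (F ∧ T) ∧ ¬(¬F ∧ T)
  →4  F ∧ ¬(¬F ∧ T)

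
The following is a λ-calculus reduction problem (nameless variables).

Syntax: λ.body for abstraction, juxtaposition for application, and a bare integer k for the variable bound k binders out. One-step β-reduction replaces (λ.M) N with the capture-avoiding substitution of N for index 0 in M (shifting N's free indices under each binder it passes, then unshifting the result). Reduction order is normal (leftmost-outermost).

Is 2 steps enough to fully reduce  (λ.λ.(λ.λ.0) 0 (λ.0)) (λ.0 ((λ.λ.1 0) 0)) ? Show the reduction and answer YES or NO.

Answer: NO — after 2 steps the term is λ.(λ.0) (λ.0), not yet normal

Working:
  start: (λ.λ.(λ.λ.0) 0 (λ.0)) (λ.0 ((λ.λ.1 0) 0))
  [1] λ.(λ.λ.0) 0 (λ.0)
  [2] λ.(λ.0) (λ.0)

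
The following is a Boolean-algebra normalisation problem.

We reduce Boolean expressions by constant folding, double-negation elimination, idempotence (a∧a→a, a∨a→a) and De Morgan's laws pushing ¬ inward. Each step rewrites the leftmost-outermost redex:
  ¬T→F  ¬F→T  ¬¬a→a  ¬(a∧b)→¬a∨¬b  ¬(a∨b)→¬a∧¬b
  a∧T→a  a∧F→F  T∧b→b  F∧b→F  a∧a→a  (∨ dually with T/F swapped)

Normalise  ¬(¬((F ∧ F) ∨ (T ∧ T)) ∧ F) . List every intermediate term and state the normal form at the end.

Answer: normal form = T  (in 6 steps)

Reduction:
  start: ¬(¬((F ∧ F) ∨ (T ∧ T)) ∧ F)
  →1  ¬¬((F ∧ F) ∨ (T ∧ T)) ∨ ¬F
  →2  ((F ∧ F) ∨ (T ∧ T)) ∨ ¬F
  →3  (F ∨ (T ∧ T)) ∨ ¬F
  →4  (T ∧ T) ∨ ¬F
  →5  T ∨ ¬F
  →6  T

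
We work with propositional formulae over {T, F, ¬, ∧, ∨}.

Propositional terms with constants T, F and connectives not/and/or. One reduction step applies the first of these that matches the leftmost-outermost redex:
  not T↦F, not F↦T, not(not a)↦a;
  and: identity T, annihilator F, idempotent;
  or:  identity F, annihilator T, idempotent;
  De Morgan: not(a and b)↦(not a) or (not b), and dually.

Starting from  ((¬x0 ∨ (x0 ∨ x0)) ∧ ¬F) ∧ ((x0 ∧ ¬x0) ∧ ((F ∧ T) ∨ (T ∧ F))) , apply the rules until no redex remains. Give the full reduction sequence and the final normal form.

Answer: normal form = F  (in 8 steps)

Reduction:
  start: ((¬x0 ∨ (x0 ∨ x0)) ∧ ¬F) ∧ ((x0 ∧ ¬x0) ∧ ((F ∧ T) ∨ (T ∧ F)))
  [1] ((¬x0 ∨ x0) ∧ ¬F) ∧ ((x0 ∧ ¬x0) ∧ ((F ∧ T) ∨ (T ∧ F)))
  [2] ((¬x0 ∨ x0) ∧ T) ∧ ((x0 ∧ ¬x0) ∧ ((F ∧ T) ∨ (T ∧ F)))
  [3] (¬x0 ∨ x0) ∧ ((x0 ∧ ¬x0) ∧ ((F ∧ T) ∨ (T ∧ F)))
  [4] (¬x0 ∨ x0) ∧ ((x0 ∧ ¬x0) ∧ (F ∨ (T ∧ F)))
  [5] (¬x0 ∨ x0) ∧ ((x0 ∧ ¬x0) ∧ (T ∧ F))
  [6] (¬x0 ∨ x0) ∧ ((x0 ∧ ¬x0) ∧ F)
  [7] (¬x0 ∨ x0) ∧ F
  [8] F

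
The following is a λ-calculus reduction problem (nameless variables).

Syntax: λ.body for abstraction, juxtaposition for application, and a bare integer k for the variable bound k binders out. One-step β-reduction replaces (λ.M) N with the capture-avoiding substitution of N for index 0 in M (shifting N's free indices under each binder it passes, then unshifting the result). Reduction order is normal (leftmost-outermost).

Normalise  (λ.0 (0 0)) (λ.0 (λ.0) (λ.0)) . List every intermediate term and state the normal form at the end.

Answer: normal form = λ.0  (in 9 steps)

Reduction:
  start: (λ.0 (0 0)) (λ.0 (λ.0) (λ.0))
  →1  (λ.0 (λ.0) (λ.0)) ((λ.0 (λ.0) (λ.0)) (λ.0 (λ.0) (λ.0)))
  →2  (λ.0 (λ.0) (λ.0)) (λ.0 (λ.0) (λ.0)) (λ.0) (λ.0)
  →3  (λ.0 (λ.0) (λ.0)) (λ.0) (λ.0) (λ.0) (λ.0)
  →4  (λ.0) (λ.0) (λ.0) (λ.0) (λ.0) (λ.0)
  →5  (λ.0) (λ.0) (λ.0) (λ.0) (λ.0)
  →6  (λ.0) (λ.0) (λ.0) (λ.0)
  →7  (λ.0) (λ.0) (λ.0)
  →8  (λ.0) (λ.0)
  →9  λ.0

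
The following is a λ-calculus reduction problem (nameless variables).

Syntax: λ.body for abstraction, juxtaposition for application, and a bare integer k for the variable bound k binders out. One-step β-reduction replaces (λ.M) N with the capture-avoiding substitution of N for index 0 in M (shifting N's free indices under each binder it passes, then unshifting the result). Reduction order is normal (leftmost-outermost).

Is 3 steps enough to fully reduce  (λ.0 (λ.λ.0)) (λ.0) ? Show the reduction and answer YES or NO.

Answer: YES — reaches normal form λ.λ.0 in 2 ≤ 3 steps

Derivation:
  start: (λ.0 (λ.λ.0)) (λ.0)
  [1] (λ.0) (λ.λ.0)
  [2] λ.λ.0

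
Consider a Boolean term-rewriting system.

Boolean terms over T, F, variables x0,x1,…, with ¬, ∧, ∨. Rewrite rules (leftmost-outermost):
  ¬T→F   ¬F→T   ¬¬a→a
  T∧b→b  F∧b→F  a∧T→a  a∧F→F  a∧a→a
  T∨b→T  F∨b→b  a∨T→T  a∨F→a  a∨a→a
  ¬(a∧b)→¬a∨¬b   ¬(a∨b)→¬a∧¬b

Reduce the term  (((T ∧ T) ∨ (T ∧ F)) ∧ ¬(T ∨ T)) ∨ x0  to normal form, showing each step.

Answer: normal form = x0  (in 7 steps)

Derivation:
  start: (((T ∧ T) ∨ (T ∧ F)) ∧ ¬(T ∨ T)) ∨ x0
  →1  ((T ∨ (T ∧ F)) ∧ ¬(T ∨ T)) ∨ x0
  →2  (T ∧ ¬(T ∨ T)) ∨ x0
  →3  ¬(T ∨ T) ∨ x0
  →4  (¬T ∧ ¬T) ∨ x0
  →5  ¬T ∨ x0
  →6  F ∨ x0
  →7  x0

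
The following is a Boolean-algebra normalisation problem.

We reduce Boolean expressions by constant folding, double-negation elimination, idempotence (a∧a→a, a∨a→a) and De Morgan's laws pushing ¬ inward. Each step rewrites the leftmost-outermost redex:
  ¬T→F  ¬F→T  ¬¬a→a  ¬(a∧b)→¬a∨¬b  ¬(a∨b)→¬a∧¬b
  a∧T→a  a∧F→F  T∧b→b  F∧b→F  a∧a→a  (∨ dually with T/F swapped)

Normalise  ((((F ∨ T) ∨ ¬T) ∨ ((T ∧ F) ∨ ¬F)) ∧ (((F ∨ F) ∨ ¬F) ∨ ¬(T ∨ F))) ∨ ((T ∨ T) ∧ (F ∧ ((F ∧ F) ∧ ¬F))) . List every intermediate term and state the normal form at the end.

Answer: normal form = T  (in 9 steps)

Derivation:
  start: ((((F ∨ T) ∨ ¬T) ∨ ((T ∧ F) ∨ ¬F)) ∧ (((F ∨ F) ∨ ¬F) ∨ ¬(T ∨ F))) ∨ ((T ∨ T) ∧ (F ∧ ((F ∧ F) ∧ ¬F)))
  →1  (((T ∨ ¬T) ∨ ((T ∧ F) ∨ ¬F)) ∧ (((F ∨ F) ∨ ¬F) ∨ ¬(T ∨ F))) ∨ ((T ∨ T) ∧ (F ∧ ((F ∧ F) ∧ ¬F)))
  →2  ((T ∨ ((T ∧ F) ∨ ¬F)) ∧ (((F ∨ F) ∨ ¬F) ∨ ¬(T ∨ F))) ∨ ((T ∨ T) ∧ (F ∧ ((F ∧ F) ∧ ¬F)))
  →3  (T ∧ (((F ∨ F) ∨ ¬F) ∨ ¬(T ∨ F))) ∨ ((T ∨ T) ∧ (F ∧ ((F ∧ F) ∧ ¬F)))
  →4  (((F ∨ F) ∨ ¬F) ∨ ¬(T ∨ F)) ∨ ((T ∨ T) ∧ (F ∧ ((F ∧ F) ∧ ¬F)))
  →5  ((F ∨ ¬F) ∨ ¬(T ∨ F)) ∨ ((T ∨ T) ∧ (F ∧ ((F ∧ F) ∧ ¬F)))
  →6  (¬F ∨ ¬(T ∨ F)) ∨ ((T ∨ T) ∧ (F ∧ ((F ∧ F) ∧ ¬F)))
  →7  (T ∨ ¬(T ∨ F)) ∨ ((T ∨ T) ∧ (F ∧ ((F ∧ F) ∧ ¬F)))
  →8  T ∨ ((T ∨ T) ∧ (F ∧ ((F ∧ F) ∧ ¬F)))
  →9  T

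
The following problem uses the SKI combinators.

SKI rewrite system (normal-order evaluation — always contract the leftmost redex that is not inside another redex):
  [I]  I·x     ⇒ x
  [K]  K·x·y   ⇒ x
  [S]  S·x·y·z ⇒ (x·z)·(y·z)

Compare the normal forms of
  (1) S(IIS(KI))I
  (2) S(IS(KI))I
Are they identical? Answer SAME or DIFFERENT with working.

Term A:
  start: S(IIS(KI))I
  step 1: S(IS(KI))I
  step 2: S(S(KI))I

Term B:
  start: S(IS(KI))I
  step 1: S(S(KI))I

Answer: SAME — A ⇓ S(S(KI))I, B ⇓ S(S(KI))I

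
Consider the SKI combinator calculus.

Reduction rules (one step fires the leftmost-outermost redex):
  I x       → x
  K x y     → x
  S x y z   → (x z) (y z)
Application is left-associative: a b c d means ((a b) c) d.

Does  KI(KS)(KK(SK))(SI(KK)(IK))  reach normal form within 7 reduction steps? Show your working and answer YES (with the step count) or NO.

  start: KI(KS)(KK(SK))(SI(KK)(IK))
  step 1: I(KK(SK))(SI(KK)(IK))
  step 2: KK(SK)(SI(KK)(IK))
  step 3: K(SI(KK)(IK))
  step 4: K(I(IK)(KK(IK)))
  step 5: K(IK(KK(IK)))
  step 6: K(K(KK(IK)))
  step 7: K(KK)

Answer: YES — reaches normal form K(KK) in 7 ≤ 7 steps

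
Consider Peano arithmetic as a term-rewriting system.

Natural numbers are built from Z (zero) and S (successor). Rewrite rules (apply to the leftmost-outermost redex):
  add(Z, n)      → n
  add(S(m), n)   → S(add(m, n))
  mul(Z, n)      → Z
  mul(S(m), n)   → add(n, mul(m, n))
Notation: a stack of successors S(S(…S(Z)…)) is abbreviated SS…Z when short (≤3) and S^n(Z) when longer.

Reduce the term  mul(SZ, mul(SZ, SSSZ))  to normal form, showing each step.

Answer: normal form = SSSZ  (in 12 steps)

Reduction:
  start: mul(SZ, mul(SZ, SSSZ))
  step 1: add(mul(SZ, SSSZ), mul(Z, mul(SZ, SSSZ)))
  step 2: add(add(SSSZ, mul(Z, SSSZ)), mul(Z, mul(SZ, SSSZ)))
  step 3: add(S(add(SSZ, mul(Z, SSSZ))), mul(Z, mul(SZ, SSSZ)))
  step 4: S(add(add(SSZ, mul(Z, SSSZ)), mul(Z, mul(SZ, SSSZ))))
  step 5: S(add(S(add(SZ, mul(Z, SSSZ))), mul(Z, mul(SZ, SSSZ))))
  step 6: S(S(add(add(SZ, mul(Z, SSSZ)), mul(Z, mul(SZ, SSSZ)))))
  step 7: S(S(add(S(add(Z, mul(Z, SSSZ))), mul(Z, mul(SZ, SSSZ)))))
  step 8: S(S(S(add(add(Z, mul(Z, SSSZ)), mul(Z, mul(SZ, SSSZ))))))
  step 9: S(S(S(add(mul(Z, SSSZ), mul(Z, mul(SZ, SSSZ))))))
  step 10: S(S(S(add(Z, mul(Z, mul(SZ, SSSZ))))))
  step 11: S(S(S(mul(Z, mul(SZ, SSSZ)))))
  step 12: SSSZ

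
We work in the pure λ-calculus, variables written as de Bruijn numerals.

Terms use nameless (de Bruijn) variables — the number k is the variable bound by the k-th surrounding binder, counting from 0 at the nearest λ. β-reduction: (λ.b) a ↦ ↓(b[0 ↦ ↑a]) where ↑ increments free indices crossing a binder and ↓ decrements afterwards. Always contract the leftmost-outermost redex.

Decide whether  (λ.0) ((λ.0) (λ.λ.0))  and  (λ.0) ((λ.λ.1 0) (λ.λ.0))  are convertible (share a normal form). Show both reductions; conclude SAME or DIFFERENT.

Answer: SAME — A ⇓ λ.λ.0, B ⇓ λ.λ.0

Working:
Term A:
  start: (λ.0) ((λ.0) (λ.λ.0))
  →1  (λ.0) (λ.λ.0)
  →2  λ.λ.0

Term B:
  start: (λ.0) ((λ.λ.1 0) (λ.λ.0))
  →1  (λ.λ.1 0) (λ.λ.0)
  →2  λ.(λ.λ.0) 0
  →3  λ.λ.0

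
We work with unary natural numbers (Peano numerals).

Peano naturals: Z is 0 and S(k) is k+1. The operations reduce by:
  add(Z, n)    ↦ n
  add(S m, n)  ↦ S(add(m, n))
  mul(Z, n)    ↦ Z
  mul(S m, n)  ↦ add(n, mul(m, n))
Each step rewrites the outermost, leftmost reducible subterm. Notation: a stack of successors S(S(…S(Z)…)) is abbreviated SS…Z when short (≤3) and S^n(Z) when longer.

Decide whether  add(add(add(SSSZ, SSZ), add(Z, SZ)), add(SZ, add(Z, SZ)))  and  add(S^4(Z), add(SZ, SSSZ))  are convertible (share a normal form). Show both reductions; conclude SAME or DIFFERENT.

Term A:
  start: add(add(add(SSSZ, SSZ), add(Z, SZ)), add(SZ, add(Z, SZ)))
  [1] add(add(S(add(SSZ, SSZ)), add(Z, SZ)), add(SZ, add(Z, SZ)))
  [2] add(S(add(add(SSZ, SSZ), add(Z, SZ))), add(SZ, add(Z, SZ)))
  [3] S(add(add(add(SSZ, SSZ), add(Z, SZ)), add(SZ, add(Z, SZ))))
  [4] S(add(add(S(add(SZ, SSZ)), add(Z, SZ)), add(SZ, add(Z, SZ))))
  [5] S(add(S(add(add(SZ, SSZ), add(Z, SZ))), add(SZ, add(Z, SZ))))
  [6] S(S(add(add(add(SZ, SSZ), add(Z, SZ)), add(SZ, add(Z, SZ)))))
  [7] S(S(add(add(S(add(Z, SSZ)), add(Z, SZ)), add(SZ, add(Z, SZ)))))
  [8] S(S(add(S(add(add(Z, SSZ), add(Z, SZ))), add(SZ, add(Z, SZ)))))
  [9] S(S(S(add(add(add(Z, SSZ), add(Z, SZ)), add(SZ, add(Z, SZ))))))
  [10] S(S(S(add(add(SSZ, add(Z, SZ)), add(SZ, add(Z, SZ))))))
  [11] S(S(S(add(S(add(SZ, add(Z, SZ))), add(SZ, add(Z, SZ))))))
  [12] S(S(S(S(add(add(SZ, add(Z, SZ)), add(SZ, add(Z, SZ)))))))
  [13] S(S(S(S(add(S(add(Z, add(Z, SZ))), add(SZ, add(Z, SZ)))))))
  [14] S(S(S(S(S(add(add(Z, add(Z, SZ)), add(SZ, add(Z, SZ))))))))
  [15] S(S(S(S(S(add(add(Z, SZ), add(SZ, add(Z, SZ))))))))
  [16] S(S(S(S(S(add(SZ, add(SZ, add(Z, SZ))))))))
  [17] S(S(S(S(S(S(add(Z, add(SZ, add(Z, SZ)))))))))
  [18] S(S(S(S(S(S(add(SZ, add(Z, SZ))))))))
  [19] S(S(S(S(S(S(S(add(Z, add(Z, SZ)))))))))
  [20] S(S(S(S(S(S(S(add(Z, SZ))))))))
  [21] S^8(Z)

Term B:
  start: add(S^4(Z), add(SZ, SSSZ))
  [1] S(add(SSSZ, add(SZ, SSSZ)))
  [2] S(S(add(SSZ, add(SZ, SSSZ))))
  [3] S(S(S(add(SZ, add(SZ, SSSZ)))))
  [4] S(S(S(S(add(Z, add(SZ, SSSZ))))))
  [5] S(S(S(S(add(SZ, SSSZ)))))
  [6] S(S(S(S(S(add(Z, SSSZ))))))
  [7] S^8(Z)

Answer: SAME — A ⇓ S^8(Z), B ⇓ S^8(Z)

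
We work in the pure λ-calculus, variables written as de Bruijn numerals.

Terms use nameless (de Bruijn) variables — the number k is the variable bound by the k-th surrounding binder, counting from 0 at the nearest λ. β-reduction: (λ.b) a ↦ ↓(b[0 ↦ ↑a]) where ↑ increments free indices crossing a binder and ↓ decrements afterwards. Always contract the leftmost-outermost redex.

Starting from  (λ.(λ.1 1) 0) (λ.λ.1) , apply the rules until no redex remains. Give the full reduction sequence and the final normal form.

Answer: normal form = λ.λ.λ.1  (in 3 steps)

Reduction:
  start: (λ.(λ.1 1) 0) (λ.λ.1)
  →1  (λ.(λ.λ.1) (λ.λ.1)) (λ.λ.1)
  →2  (λ.λ.1) (λ.λ.1)
  →3  λ.λ.λ.1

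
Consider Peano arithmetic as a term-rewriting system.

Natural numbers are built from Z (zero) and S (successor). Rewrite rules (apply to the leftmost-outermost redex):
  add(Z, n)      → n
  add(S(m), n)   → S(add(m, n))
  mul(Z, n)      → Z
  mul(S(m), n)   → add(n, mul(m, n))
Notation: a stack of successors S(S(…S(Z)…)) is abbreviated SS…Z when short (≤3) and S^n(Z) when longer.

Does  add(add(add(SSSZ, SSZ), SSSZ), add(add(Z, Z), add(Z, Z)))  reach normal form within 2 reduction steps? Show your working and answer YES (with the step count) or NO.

Answer: NO — after 2 steps the term is add(S(add(add(SSZ, SSZ), SSSZ)), add(add(Z, Z), add(Z, Z))), not yet normal

Derivation:
  start: add(add(add(SSSZ, SSZ), SSSZ), add(add(Z, Z), add(Z, Z)))
  [1] add(add(S(add(SSZ, SSZ)), SSSZ), add(add(Z, Z), add(Z, Z)))
  [2] add(S(add(add(SSZ, SSZ), SSSZ)), add(add(Z, Z), add(Z, Z)))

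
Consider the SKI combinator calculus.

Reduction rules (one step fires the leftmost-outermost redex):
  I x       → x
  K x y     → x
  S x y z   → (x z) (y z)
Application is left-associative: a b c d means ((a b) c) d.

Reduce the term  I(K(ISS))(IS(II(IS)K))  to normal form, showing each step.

Answer: normal form = SS  (in 3 steps)

Derivation:
  start: I(K(ISS))(IS(II(IS)K))
  step 1: K(ISS)(IS(II(IS)K))
  step 2: ISS
  step 3: SS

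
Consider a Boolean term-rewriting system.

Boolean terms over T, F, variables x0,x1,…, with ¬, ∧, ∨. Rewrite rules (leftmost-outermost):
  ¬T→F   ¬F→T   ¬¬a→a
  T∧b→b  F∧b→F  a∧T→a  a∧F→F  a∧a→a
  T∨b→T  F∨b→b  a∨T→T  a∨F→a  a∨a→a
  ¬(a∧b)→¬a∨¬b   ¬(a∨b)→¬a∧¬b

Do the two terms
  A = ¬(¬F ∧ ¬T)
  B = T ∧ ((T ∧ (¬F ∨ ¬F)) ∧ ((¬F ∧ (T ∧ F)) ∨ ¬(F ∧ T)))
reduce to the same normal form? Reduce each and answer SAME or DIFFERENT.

Term A:
  start: ¬(¬F ∧ ¬T)
  →1  ¬¬F ∨ ¬¬T
  →2  F ∨ ¬¬T
  →3  ¬¬T
  →4  T

Term B:
  start: T ∧ ((T ∧ (¬F ∨ ¬F)) ∧ ((¬F ∧ (T ∧ F)) ∨ ¬(F ∧ T)))
  →1  (T ∧ (¬F ∨ ¬F)) ∧ ((¬F ∧ (T ∧ F)) ∨ ¬(F ∧ T))
  →2  (¬F ∨ ¬F) ∧ ((¬F ∧ (T ∧ F)) ∨ ¬(F ∧ T))
  →3  ¬F ∧ ((¬F ∧ (T ∧ F)) ∨ ¬(F ∧ T))
  →4  T ∧ ((¬F ∧ (T ∧ F)) ∨ ¬(F ∧ T))
  →5  (¬F ∧ (T ∧ F)) ∨ ¬(F ∧ T)
  →6  (T ∧ (T ∧ F)) ∨ ¬(F ∧ T)
  →7  (T ∧ F) ∨ ¬(F ∧ T)
  →8  F ∨ ¬(F ∧ T)
  →9  ¬(F ∧ T)
  →10  ¬F ∨ ¬T
  →11  T ∨ ¬T
  →12  T

Answer: SAME — A ⇓ T, B ⇓ T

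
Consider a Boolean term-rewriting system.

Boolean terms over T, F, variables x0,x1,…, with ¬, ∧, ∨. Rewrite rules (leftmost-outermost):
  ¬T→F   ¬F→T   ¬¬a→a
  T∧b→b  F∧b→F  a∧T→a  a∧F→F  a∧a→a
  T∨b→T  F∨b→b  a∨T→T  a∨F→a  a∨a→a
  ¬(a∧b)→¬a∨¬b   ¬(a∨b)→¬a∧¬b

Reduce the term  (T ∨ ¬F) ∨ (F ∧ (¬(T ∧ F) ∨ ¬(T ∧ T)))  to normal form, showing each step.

Answer: normal form = T  (in 2 steps)

Derivation:
  start: (T ∨ ¬F) ∨ (F ∧ (¬(T ∧ F) ∨ ¬(T ∧ T)))
  step 1: T ∨ (F ∧ (¬(T ∧ F) ∨ ¬(T ∧ T)))
  step 2: T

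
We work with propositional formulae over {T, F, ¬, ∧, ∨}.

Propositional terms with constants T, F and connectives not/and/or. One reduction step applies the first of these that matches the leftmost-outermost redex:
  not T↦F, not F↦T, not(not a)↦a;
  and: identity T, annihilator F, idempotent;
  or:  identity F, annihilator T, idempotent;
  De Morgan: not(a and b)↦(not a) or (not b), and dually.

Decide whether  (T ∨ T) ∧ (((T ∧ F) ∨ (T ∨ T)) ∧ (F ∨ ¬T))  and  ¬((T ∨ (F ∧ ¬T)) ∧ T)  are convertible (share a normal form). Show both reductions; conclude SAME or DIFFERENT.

Term A:
  start: (T ∨ T) ∧ (((T ∧ F) ∨ (T ∨ T)) ∧ (F ∨ ¬T))
  →1  T ∧ (((T ∧ F) ∨ (T ∨ T)) ∧ (F ∨ ¬T))
  →2  ((T ∧ F) ∨ (T ∨ T)) ∧ (F ∨ ¬T)
  →3  (F ∨ (T ∨ T)) ∧ (F ∨ ¬T)
  →4  (T ∨ T) ∧ (F ∨ ¬T)
  →5  T ∧ (F ∨ ¬T)
  →6  F ∨ ¬T
  →7  ¬T
  →8  F

Term B:
  start: ¬((T ∨ (F ∧ ¬T)) ∧ T)
  →1  ¬(T ∨ (F ∧ ¬T)) ∨ ¬T
  →2  (¬T ∧ ¬(F ∧ ¬T)) ∨ ¬T
  →3  (F ∧ ¬(F ∧ ¬T)) ∨ ¬T
  →4  F ∨ ¬T
  →5  ¬T
  →6  F

Answer: SAME — A ⇓ F, B ⇓ F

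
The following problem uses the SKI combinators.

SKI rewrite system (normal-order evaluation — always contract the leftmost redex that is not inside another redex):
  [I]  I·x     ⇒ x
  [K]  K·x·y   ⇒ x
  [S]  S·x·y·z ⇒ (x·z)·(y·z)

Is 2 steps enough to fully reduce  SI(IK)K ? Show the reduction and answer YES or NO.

  start: SI(IK)K
  step 1: IK(IKK)
  step 2: K(IKK)

Answer: NO — after 2 steps the term is K(IKK), not yet normal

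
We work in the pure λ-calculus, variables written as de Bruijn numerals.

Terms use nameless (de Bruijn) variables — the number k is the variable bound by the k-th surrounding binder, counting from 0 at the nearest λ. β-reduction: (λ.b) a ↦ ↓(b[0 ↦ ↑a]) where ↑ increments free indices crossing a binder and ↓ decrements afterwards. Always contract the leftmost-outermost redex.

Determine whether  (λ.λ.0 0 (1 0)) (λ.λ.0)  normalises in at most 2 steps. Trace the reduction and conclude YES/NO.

Answer: YES — reaches normal form λ.0 0 (λ.0) in 2 ≤ 2 steps

Reduction:
  start: (λ.λ.0 0 (1 0)) (λ.λ.0)
  →1  λ.0 0 ((λ.λ.0) 0)
  →2  λ.0 0 (λ.0)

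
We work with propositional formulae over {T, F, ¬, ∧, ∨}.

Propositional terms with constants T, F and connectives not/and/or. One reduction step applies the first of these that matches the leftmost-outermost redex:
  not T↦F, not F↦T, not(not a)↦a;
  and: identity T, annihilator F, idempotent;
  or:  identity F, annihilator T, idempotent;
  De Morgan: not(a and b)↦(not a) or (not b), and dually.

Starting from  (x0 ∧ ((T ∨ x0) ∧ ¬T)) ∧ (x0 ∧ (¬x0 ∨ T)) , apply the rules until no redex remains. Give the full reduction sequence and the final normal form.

Answer: normal form = F  (in 5 steps)

Derivation:
  start: (x0 ∧ ((T ∨ x0) ∧ ¬T)) ∧ (x0 ∧ (¬x0 ∨ T))
  step 1: (x0 ∧ (T ∧ ¬T)) ∧ (x0 ∧ (¬x0 ∨ T))
  step 2: (x0 ∧ ¬T) ∧ (x0 ∧ (¬x0 ∨ T))
  step 3: (x0 ∧ F) ∧ (x0 ∧ (¬x0 ∨ T))
  step 4: F ∧ (x0 ∧ (¬x0 ∨ T))
  step 5: F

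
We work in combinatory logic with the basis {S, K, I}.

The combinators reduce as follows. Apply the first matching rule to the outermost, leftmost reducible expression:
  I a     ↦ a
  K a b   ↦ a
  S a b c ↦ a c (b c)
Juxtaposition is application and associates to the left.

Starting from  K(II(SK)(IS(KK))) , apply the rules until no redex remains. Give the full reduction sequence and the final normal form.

Answer: normal form = K(SK(S(KK)))  (in 3 steps)

Derivation:
  start: K(II(SK)(IS(KK)))
  →1  K(I(SK)(IS(KK)))
  →2  K(SK(IS(KK)))
  →3  K(SK(S(KK)))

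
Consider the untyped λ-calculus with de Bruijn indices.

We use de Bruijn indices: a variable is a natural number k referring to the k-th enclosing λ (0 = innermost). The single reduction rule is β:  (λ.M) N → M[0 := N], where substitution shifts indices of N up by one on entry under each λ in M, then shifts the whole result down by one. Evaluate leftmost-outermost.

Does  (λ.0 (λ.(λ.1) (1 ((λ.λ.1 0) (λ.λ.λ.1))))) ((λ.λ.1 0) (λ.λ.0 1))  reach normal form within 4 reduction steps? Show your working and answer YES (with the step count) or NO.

Answer: NO — after 4 steps the term is λ.0 (λ.(λ.1) ((λ.λ.1 0) (λ.λ.0 1) ((λ.λ.1 0) (λ.λ.λ.1)))), not yet normal

Reduction:
  start: (λ.0 (λ.(λ.1) (1 ((λ.λ.1 0) (λ.λ.λ.1))))) ((λ.λ.1 0) (λ.λ.0 1))
  →1  (λ.λ.1 0) (λ.λ.0 1) (λ.(λ.1) ((λ.λ.1 0) (λ.λ.0 1) ((λ.λ.1 0) (λ.λ.λ.1))))
  →2  (λ.(λ.λ.0 1) 0) (λ.(λ.1) ((λ.λ.1 0) (λ.λ.0 1) ((λ.λ.1 0) (λ.λ.λ.1))))
  →3  (λ.λ.0 1) (λ.(λ.1) ((λ.λ.1 0) (λ.λ.0 1) ((λ.λ.1 0) (λ.λ.λ.1))))
  →4  λ.0 (λ.(λ.1) ((λ.λ.1 0) (λ.λ.0 1) ((λ.λ.1 0) (λ.λ.λ.1))))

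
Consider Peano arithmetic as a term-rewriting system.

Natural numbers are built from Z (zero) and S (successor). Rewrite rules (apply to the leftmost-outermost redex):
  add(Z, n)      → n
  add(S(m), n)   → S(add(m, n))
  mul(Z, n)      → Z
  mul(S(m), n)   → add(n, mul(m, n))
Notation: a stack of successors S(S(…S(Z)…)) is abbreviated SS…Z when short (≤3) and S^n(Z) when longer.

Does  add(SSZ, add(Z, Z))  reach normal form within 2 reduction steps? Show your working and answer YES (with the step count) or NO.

  start: add(SSZ, add(Z, Z))
  [1] S(add(SZ, add(Z, Z)))
  [2] S(S(add(Z, add(Z, Z))))

Answer: NO — after 2 steps the term is S(S(add(Z, add(Z, Z)))), not yet normal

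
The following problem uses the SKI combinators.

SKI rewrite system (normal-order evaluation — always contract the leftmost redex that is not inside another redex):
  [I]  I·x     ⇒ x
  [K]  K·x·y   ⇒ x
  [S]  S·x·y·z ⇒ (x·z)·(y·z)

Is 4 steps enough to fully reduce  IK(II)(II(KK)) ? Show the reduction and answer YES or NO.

Answer: YES — reaches normal form I in 3 ≤ 4 steps

Derivation:
  start: IK(II)(II(KK))
  step 1: K(II)(II(KK))
  step 2: II
  step 3: I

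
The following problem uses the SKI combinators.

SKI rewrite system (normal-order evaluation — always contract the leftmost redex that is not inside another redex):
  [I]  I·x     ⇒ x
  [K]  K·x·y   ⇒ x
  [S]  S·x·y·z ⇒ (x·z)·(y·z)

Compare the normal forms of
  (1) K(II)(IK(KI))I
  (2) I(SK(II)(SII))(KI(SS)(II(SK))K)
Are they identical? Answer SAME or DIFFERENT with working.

Answer: DIFFERENT — A ⇓ I, B ⇓ SKK

Derivation:
Term A:
  start: K(II)(IK(KI))I
  step 1: III
  step 2: II
  step 3: I

Term B:
  start: I(SK(II)(SII))(KI(SS)(II(SK))K)
  step 1: SK(II)(SII)(KI(SS)(II(SK))K)
  step 2: K(SII)(II(SII))(KI(SS)(II(SK))K)
  step 3: SII(KI(SS)(II(SK))K)
  step 4: I(KI(SS)(II(SK))K)(I(KI(SS)(II(SK))K))
  step 5: KI(SS)(II(SK))K(I(KI(SS)(II(SK))K))
  step 6: I(II(SK))K(I(KI(SS)(II(SK))K))
  step 7: II(SK)K(I(KI(SS)(II(SK))K))
  step 8: I(SK)K(I(KI(SS)(II(SK))K))
  step 9: SKK(I(KI(SS)(II(SK))K))
  step 10: K(I(KI(SS)(II(SK))K))(K(I(KI(SS)(II(SK))K)))
  step 11: I(KI(SS)(II(SK))K)
  step 12: KI(SS)(II(SK))K
  step 13: I(II(SK))K
  step 14: II(SK)K
  step 15: I(SK)K
  step 16: SKK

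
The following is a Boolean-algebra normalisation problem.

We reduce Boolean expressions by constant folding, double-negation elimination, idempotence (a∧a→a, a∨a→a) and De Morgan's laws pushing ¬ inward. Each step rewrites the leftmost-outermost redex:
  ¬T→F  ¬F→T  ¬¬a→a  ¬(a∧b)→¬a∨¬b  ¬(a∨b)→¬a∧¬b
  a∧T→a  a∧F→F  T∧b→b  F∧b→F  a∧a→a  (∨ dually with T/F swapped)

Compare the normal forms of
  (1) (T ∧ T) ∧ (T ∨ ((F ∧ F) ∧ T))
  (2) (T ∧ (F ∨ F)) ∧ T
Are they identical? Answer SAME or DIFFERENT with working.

Answer: DIFFERENT — A ⇓ T, B ⇓ F

Derivation:
Term A:
  start: (T ∧ T) ∧ (T ∨ ((F ∧ F) ∧ T))
  [1] T ∧ (T ∨ ((F ∧ F) ∧ T))
  [2] T ∨ ((F ∧ F) ∧ T)
  [3] T

Term B:
  start: (T ∧ (F ∨ F)) ∧ T
  [1] T ∧ (F ∨ F)
  [2] F ∨ F
  [3] F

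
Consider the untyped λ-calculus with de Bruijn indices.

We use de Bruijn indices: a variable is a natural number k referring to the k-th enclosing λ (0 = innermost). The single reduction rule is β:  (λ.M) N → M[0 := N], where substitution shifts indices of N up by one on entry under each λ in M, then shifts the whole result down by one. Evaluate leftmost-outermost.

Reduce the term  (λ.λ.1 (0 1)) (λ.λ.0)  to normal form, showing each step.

Answer: normal form = λ.λ.0  (in 2 steps)

Reduction:
  start: (λ.λ.1 (0 1)) (λ.λ.0)
  →1  λ.(λ.λ.0) (0 (λ.λ.0))
  →2  λ.λ.0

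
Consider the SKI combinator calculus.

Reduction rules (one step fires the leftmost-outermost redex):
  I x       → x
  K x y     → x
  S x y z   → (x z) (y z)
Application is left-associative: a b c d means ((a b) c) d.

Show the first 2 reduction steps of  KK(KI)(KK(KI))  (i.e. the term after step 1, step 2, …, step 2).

Answer: after 2 steps: KK

Derivation:
  start: KK(KI)(KK(KI))
  [1] K(KK(KI))
  [2] KK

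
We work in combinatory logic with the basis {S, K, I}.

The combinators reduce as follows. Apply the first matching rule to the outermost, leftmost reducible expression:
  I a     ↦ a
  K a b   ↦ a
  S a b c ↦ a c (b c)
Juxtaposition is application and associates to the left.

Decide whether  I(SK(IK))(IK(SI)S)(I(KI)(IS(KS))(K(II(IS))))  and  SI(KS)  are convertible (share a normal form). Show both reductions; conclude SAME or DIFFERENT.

Answer: SAME — A ⇓ SI(KS), B ⇓ SI(KS)

Working:
Term A:
  start: I(SK(IK))(IK(SI)S)(I(KI)(IS(KS))(K(II(IS))))
  →1  SK(IK)(IK(SI)S)(I(KI)(IS(KS))(K(II(IS))))
  →2  K(IK(SI)S)(IK(IK(SI)S))(I(KI)(IS(KS))(K(II(IS))))
  →3  IK(SI)S(I(KI)(IS(KS))(K(II(IS))))
  →4  K(SI)S(I(KI)(IS(KS))(K(II(IS))))
  →5  SI(I(KI)(IS(KS))(K(II(IS))))
  →6  SI(KI(IS(KS))(K(II(IS))))
  →7  SI(I(K(II(IS))))
  →8  SI(K(II(IS)))
  →9  SI(K(I(IS)))
  →10  SI(K(IS))
  →11  SI(KS)

Term B:
  start: SI(KS)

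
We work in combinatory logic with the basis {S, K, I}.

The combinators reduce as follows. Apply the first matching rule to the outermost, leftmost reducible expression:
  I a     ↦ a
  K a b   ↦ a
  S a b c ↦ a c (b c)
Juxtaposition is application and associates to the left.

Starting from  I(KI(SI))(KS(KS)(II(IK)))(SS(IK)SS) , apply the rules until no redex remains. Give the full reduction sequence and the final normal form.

  start: I(KI(SI))(KS(KS)(II(IK)))(SS(IK)SS)
  →1  KI(SI)(KS(KS)(II(IK)))(SS(IK)SS)
  →2  I(KS(KS)(II(IK)))(SS(IK)SS)
  →3  KS(KS)(II(IK))(SS(IK)SS)
  →4  S(II(IK))(SS(IK)SS)
  →5  S(I(IK))(SS(IK)SS)
  →6  S(IK)(SS(IK)SS)
  →7  SK(SS(IK)SS)
  →8  SK(SS(IKS)S)
  →9  SK(SS(IKSS))
  →10  SK(SS(KSS))
  →11  SK(SSS)

Answer: normal form = SK(SSS)  (in 11 steps)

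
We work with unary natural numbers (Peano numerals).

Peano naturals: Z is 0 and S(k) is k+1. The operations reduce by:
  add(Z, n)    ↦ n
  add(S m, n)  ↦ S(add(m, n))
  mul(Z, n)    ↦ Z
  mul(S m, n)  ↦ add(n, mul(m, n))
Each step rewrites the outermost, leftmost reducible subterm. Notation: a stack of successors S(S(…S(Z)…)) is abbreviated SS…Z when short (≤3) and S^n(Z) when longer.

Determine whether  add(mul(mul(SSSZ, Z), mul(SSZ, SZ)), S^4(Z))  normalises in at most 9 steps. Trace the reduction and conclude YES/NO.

  start: add(mul(mul(SSSZ, Z), mul(SSZ, SZ)), S^4(Z))
  →1  add(mul(add(Z, mul(SSZ, Z)), mul(SSZ, SZ)), S^4(Z))
  →2  add(mul(mul(SSZ, Z), mul(SSZ, SZ)), S^4(Z))
  →3  add(mul(add(Z, mul(SZ, Z)), mul(SSZ, SZ)), S^4(Z))
  →4  add(mul(mul(SZ, Z), mul(SSZ, SZ)), S^4(Z))
  →5  add(mul(add(Z, mul(Z, Z)), mul(SSZ, SZ)), S^4(Z))
  →6  add(mul(mul(Z, Z), mul(SSZ, SZ)), S^4(Z))
  →7  add(mul(Z, mul(SSZ, SZ)), S^4(Z))
  →8  add(Z, S^4(Z))
  →9  S^4(Z)

Answer: YES — reaches normal form S^4(Z) in 9 ≤ 9 steps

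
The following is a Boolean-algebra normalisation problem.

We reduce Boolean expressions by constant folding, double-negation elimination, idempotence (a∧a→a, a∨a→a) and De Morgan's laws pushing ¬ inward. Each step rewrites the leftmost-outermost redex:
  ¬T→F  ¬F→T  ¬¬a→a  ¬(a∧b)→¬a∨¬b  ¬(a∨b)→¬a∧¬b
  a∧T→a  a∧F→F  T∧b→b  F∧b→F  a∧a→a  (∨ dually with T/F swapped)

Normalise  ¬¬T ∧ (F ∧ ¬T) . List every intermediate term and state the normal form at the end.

  start: ¬¬T ∧ (F ∧ ¬T)
  →1  T ∧ (F ∧ ¬T)
  →2  F ∧ ¬T
  →3  F

Answer: normal form = F  (in 3 steps)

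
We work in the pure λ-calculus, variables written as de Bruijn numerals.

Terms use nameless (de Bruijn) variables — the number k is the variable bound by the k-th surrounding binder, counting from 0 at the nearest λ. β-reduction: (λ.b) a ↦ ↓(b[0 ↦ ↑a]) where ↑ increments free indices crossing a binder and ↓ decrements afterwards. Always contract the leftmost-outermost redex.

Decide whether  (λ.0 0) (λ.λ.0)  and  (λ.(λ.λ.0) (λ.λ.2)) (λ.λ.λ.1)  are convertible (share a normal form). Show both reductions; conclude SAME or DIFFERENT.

Term A:
  start: (λ.0 0) (λ.λ.0)
  step 1: (λ.λ.0) (λ.λ.0)
  step 2: λ.0

Term B:
  start: (λ.(λ.λ.0) (λ.λ.2)) (λ.λ.λ.1)
  step 1: (λ.λ.0) (λ.λ.λ.λ.λ.1)
  step 2: λ.0

Answer: SAME — A ⇓ λ.0, B ⇓ λ.0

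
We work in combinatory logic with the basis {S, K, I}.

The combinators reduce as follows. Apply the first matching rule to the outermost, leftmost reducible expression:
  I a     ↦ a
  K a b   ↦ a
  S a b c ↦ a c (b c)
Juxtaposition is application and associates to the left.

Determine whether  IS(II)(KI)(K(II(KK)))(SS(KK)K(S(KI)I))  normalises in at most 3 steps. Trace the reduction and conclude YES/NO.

  start: IS(II)(KI)(K(II(KK)))(SS(KK)K(S(KI)I))
  [1] S(II)(KI)(K(II(KK)))(SS(KK)K(S(KI)I))
  [2] II(K(II(KK)))(KI(K(II(KK))))(SS(KK)K(S(KI)I))
  [3] I(K(II(KK)))(KI(K(II(KK))))(SS(KK)K(S(KI)I))

Answer: NO — after 3 steps the term is I(K(II(KK)))(KI(K(II(KK))))(SS(KK)K(S(KI)I)), not yet normal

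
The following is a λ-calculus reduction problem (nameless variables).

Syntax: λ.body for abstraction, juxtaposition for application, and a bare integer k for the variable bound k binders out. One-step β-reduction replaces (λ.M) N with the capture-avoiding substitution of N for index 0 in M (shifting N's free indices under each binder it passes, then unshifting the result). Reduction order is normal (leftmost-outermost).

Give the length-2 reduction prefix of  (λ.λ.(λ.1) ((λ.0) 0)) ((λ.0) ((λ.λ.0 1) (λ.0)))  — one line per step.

  start: (λ.λ.(λ.1) ((λ.0) 0)) ((λ.0) ((λ.λ.0 1) (λ.0)))
  [1] λ.(λ.1) ((λ.0) 0)
  [2] λ.0

Answer: after 2 steps: λ.0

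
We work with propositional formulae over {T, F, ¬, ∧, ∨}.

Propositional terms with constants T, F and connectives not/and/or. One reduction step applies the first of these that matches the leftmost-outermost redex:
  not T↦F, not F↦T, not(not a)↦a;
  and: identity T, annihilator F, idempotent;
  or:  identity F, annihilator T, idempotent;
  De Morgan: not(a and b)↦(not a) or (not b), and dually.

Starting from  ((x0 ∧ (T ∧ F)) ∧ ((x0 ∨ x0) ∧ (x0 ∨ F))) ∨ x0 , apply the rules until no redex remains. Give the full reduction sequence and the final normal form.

  start: ((x0 ∧ (T ∧ F)) ∧ ((x0 ∨ x0) ∧ (x0 ∨ F))) ∨ x0
  step 1: ((x0 ∧ F) ∧ ((x0 ∨ x0) ∧ (x0 ∨ F))) ∨ x0
  step 2: (F ∧ ((x0 ∨ x0) ∧ (x0 ∨ F))) ∨ x0
  step 3: F ∨ x0
  step 4: x0

Answer: normal form = x0  (in 4 steps)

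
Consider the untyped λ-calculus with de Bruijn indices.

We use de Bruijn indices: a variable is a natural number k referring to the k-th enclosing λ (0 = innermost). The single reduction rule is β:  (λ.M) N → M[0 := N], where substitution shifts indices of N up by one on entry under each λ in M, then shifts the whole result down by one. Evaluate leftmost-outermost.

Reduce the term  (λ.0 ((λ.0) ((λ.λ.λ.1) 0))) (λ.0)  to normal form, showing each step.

Answer: normal form = λ.λ.1  (in 4 steps)

Working:
  start: (λ.0 ((λ.0) ((λ.λ.λ.1) 0))) (λ.0)
  →1  (λ.0) ((λ.0) ((λ.λ.λ.1) (λ.0)))
  →2  (λ.0) ((λ.λ.λ.1) (λ.0))
  →3  (λ.λ.λ.1) (λ.0)
  →4  λ.λ.1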